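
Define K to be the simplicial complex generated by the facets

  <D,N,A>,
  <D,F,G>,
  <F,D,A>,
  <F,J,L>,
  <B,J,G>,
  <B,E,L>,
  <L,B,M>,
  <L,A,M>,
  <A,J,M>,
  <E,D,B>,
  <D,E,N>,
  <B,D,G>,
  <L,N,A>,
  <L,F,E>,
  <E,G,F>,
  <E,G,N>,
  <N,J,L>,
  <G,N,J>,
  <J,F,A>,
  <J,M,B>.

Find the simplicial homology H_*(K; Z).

H_0 = Z,  H_1 = Z ⊕ Z/2,  H_2 = 0.

Order the vertices as A < B < D < E < F < G < J < L < M < N. Listing each simplex with vertices in this order, K has dimension 2 with simplices:

  0-simplices (10): A, B, D, E, F, G, J, L, M, N
  1-simplices (30): AD, AF, AJ, AL, AM, AN, BD, BE, BG, BJ, BL, BM, DE, DF, DG, DN, EF, EG, EL, EN, FG, FJ, FL, GJ, GN, JL, JM, JN, LM, LN
  2-simplices (20): ADF, ADN, AFJ, AJM, ALM, ALN, BDE, BDG, BEL, BGJ, BJM, BLM, DEN, DFG, EFG, EFL, EGN, FJL, GJN, JLN

giving chain groups C_0 ≅ Z^10, C_1 ≅ Z^30, C_2 ≅ Z^20.

∂_1: C_1 → C_0 sends each edge [p,q] (with p < q) to q − p.
This gives a 10×30 integer matrix of rank 9; reducing to Smith normal form yields diagonal entries (1,1,1,1,1,1,1,1,1).

∂_2: C_2 → C_1 maps a triangle to the signed sum of its edges. For instance
  ∂ALN = LN − AN + AL,
  ∂EFG = FG − EG + EF.
The 30×20 boundary matrix has rank 20 and Smith normal form diag(1,1,1,1,1,1,1,1,1,1,1,1,1,1,1,1,1,1,1,2).

Now H_k = ker ∂_k / im ∂_{k+1}, so:

  H_0: rank C_0 − rank ∂_1 = 10 − 9 = 1, and the invariant factors of ∂_1 are all 1, so H_0 ≅ Z.
  H_1: rank ker ∂_1 − rank ∂_2 = (30 − 9) − 20 = 1, and ∂_2 has invariant factor 2 > 1, so H_1 ≅ Z ⊕ Z/2.
  H_2: rank ker ∂_2 − rank ∂_3 = (20 − 20) − 0 = 0, and there is no ∂_3, so H_2 ≅ 0.

As a check, the Euler characteristic is 10 − 30 + 20 = 0, which agrees with 1 − 1 + 0 = 0.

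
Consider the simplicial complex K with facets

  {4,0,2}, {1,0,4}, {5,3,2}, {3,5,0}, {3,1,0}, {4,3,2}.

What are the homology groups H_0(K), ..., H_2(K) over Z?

We work with the vertex ordering 0 < 1 < 2 < 3 < 4 < 5. The simplices of K, each written with vertices in increasing order, are:

  0-simplices (6): [0], [1], [2], [3], [4], [5]
  1-simplices (12): [0,1], [0,2], [0,3], [0,4], [0,5], [1,3], [1,4], [2,3], [2,4], [2,5], [3,4], [3,5]
  2-simplices (6): [0,1,3], [0,1,4], [0,2,4], [0,3,5], [2,3,4], [2,3,5]

so the chain groups are C_0 ≅ Z^6, C_1 ≅ Z^12, C_2 ≅ Z^6.

The boundary map ∂_1: C_1 → C_0 maps an edge to its endpoints' difference, ∂[p,q] = q − p. For instance
  ∂[2,4] = [4] − [2].
As a 6×12 matrix over Z this has rank 5, with invariant factors (1,1,1,1,1).

∂_2: C_2 → C_1 acts by ∂[p,q,r] = [q,r] − [p,r] + [p,q]. For instance
  ∂[0,1,4] = [1,4] − [0,4] + [0,1],
  ∂[2,3,5] = [3,5] − [2,5] + [2,3].
The resulting 12×6 matrix has rank 6, and its Smith normal form has invariant factors (1,1,1,1,1,1).

Reading off H_k = ker ∂_k / im ∂_{k+1}:

  H_0: rank C_0 − rank ∂_1 = 6 − 5 = 1, and the invariant factors of ∂_1 are all 1, so H_0 ≅ Z.
  H_1: rank ker ∂_1 − rank ∂_2 = (12 − 5) − 6 = 1, and the invariant factors of ∂_2 are all 1, so H_1 ≅ Z.
  H_2: rank ker ∂_2 − rank ∂_3 = (6 − 6) − 0 = 0, and there is no ∂_3, so H_2 ≅ 0.

H_0 ≅ Z,  H_1 ≅ Z,  H_2 = 0.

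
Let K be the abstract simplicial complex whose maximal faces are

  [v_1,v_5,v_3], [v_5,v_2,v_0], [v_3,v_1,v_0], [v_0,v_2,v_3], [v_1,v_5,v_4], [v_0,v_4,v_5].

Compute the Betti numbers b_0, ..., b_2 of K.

b_0 = 1, b_1 = 1, b_2 = 0.

K has 6 vertices, 12 edges, 6 triangles.
rank ∂_0 = 0, rank ∂_1 = 5 ⇒ b_0 = 6 − 0 − 5 = 1; all invariant factors of ∂_1 are 1 so no torsion. So H_0 ≅ Z.
rank ∂_1 = 5, rank ∂_2 = 6 ⇒ b_1 = 12 − 5 − 6 = 1; all invariant factors of ∂_2 are 1 so no torsion. So H_1 ≅ Z.
rank ∂_2 = 6, rank ∂_3 = 0 ⇒ b_2 = 6 − 6 − 0 = 0. So H_2 ≅ 0.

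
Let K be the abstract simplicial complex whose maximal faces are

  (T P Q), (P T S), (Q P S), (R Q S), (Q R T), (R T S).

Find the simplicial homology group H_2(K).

Fix the vertex order P < Q < R < S < T and write every simplex with vertices in increasing order. Then dim K = 2 and the simplices of K are:

  0-simplices (5): P, Q, R, S, T
  1-simplices (9): PQ, PS, PT, QR, QS, QT, RS, RT, ST
  2-simplices (6): PQS, PQT, PST, QRS, QRT, RST

Hence C_0 ≅ Z^5, C_1 ≅ Z^9, C_2 ≅ Z^6.

Boundary ∂_1: C_1 → C_0 maps an edge to its endpoints' difference, ∂[p,q] = q − p.
As a 5×9 matrix over Z this has rank 4, with invariant factors (1,1,1,1).

∂_2: C_2 → C_1 acts by ∂[p,q,r] = [q,r] − [p,r] + [p,q]. For instance
  ∂QRT = RT − QT + QR,
  ∂RST = ST − RT + RS.
As a 9×6 matrix over Z this has rank 5, with invariant factors (1,1,1,1,1).

Computing H_k = (kernel of ∂_k) / (image of ∂_{k+1}):

  H_2: rank ker ∂_2 − rank ∂_3 = (6 − 5) − 0 = 1, and there is no ∂_3, so H_2 = Z.

(K is a triangulation of the 2-sphere S^2.)

H_2 = Z.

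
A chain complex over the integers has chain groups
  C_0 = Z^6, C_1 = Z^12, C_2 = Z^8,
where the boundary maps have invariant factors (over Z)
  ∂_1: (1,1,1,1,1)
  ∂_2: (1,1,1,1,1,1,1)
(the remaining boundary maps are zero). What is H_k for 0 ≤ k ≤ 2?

H_0: b_0 = 6 − 0 − 5 = 1; torsion from ∂_1 factors > 1: none. So H_0 ≅ Z.
H_1: b_1 = 12 − 5 − 7 = 0; torsion from ∂_2 factors > 1: none. So H_1 ≅ 0.
H_2: b_2 = 8 − 7 − 0 = 1; torsion from ∂_3 factors > 1: none. So H_2 ≅ Z.

H_0 ≅ Z,  H_1 = 0,  H_2 ≅ Z.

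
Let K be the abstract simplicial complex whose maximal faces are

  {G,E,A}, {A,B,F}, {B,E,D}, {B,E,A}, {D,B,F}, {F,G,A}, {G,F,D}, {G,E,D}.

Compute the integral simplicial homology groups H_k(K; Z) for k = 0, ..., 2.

H_0 = Z,  H_1 = 0,  H_2 = Z.

Fix the vertex order A < B < D < E < F < G and write every simplex with vertices in increasing order. Then dim K = 2 and the simplices of K are:

  0-simplices (6): A, B, D, E, F, G
  1-simplices (12): AB, AE, AF, AG, BD, BE, BF, DE, DF, DG, EG, FG
  2-simplices (8): ABE, ABF, AEG, AFG, BDE, BDF, DEG, DFG

Hence C_0 ≅ Z^6, C_1 ≅ Z^12, C_2 ≅ Z^8.

Boundary ∂_1: C_1 → C_0 sends each edge [p,q] (with p < q) to q − p. For instance
  ∂BD = D − B.
This gives a 6×12 integer matrix of rank 5; reducing to Smith normal form yields diagonal entries (1,1,1,1,1).

∂_2: C_2 → C_1 maps a triangle to the signed sum of its edges. For instance
  ∂AEG = EG − AG + AE,
  ∂ABF = BF − AF + AB.
The 12×8 boundary matrix has rank 7 and Smith normal form diag(1,1,1,1,1,1,1).

From H_k ≅ ker(∂_k) / im(∂_{k+1}) we obtain:

  H_0: rank C_0 − rank ∂_1 = 6 − 5 = 1, and the invariant factors of ∂_1 are all 1, so H_0 ≅ Z.
  H_1: rank ker ∂_1 − rank ∂_2 = (12 − 5) − 7 = 0, and the invariant factors of ∂_2 are all 1, so H_1 ≅ 0.
  H_2: rank ker ∂_2 − rank ∂_3 = (8 − 7) − 0 = 1, and there is no ∂_3, so H_2 ≅ Z.

(K is a triangulation of the 2-sphere S^2.)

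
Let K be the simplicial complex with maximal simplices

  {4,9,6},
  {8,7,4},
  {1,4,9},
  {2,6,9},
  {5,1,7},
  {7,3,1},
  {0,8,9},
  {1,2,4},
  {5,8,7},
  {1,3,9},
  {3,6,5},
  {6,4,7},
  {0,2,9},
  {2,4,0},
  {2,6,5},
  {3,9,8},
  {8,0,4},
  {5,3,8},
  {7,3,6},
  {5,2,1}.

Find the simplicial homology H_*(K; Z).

We work with the vertex ordering 0 < 1 < 2 < 3 < 4 < 5 < 6 < 7 < 8 < 9. The simplices of K, each written with vertices in increasing order, are:

  0-simplices (10): [0], [1], [2], [3], [4], [5], [6], [7], [8], [9]
  1-simplices (30): (30 of them)
  2-simplices (20): (20 of them)

giving chain groups C_0 ≅ Z^10, C_1 ≅ Z^30, C_2 ≅ Z^20.

Boundary ∂_1: C_1 → C_0 sends each edge [p,q] (with p < q) to q − p. For instance
  ∂[5,8] = [8] − [5].
The resulting 10×30 matrix has rank 9, and its Smith normal form has invariant factors (1,1,1,1,1,1,1,1,1).

Boundary ∂_2: C_2 → C_1 maps a triangle to the signed sum of its edges. For instance
  ∂[4,6,7] = [6,7] − [4,7] + [4,6],
  ∂[2,6,9] = [6,9] − [2,9] + [2,6].
The resulting 30×20 matrix has rank 20, and its Smith normal form has invariant factors (1,1,1,1,1,1,1,1,1,1,1,1,1,1,1,1,1,1,1,2).

Now H_k = ker ∂_k / im ∂_{k+1}, so:

  H_0: rank C_0 − rank ∂_1 = 10 − 9 = 1, and the invariant factors of ∂_1 are all 1, so H_0 ≅ Z.
  H_1: rank ker ∂_1 − rank ∂_2 = (30 − 9) − 20 = 1, and ∂_2 has invariant factor 2 > 1, so H_1 ≅ Z ⊕ Z_2.
  H_2: rank ker ∂_2 − rank ∂_3 = (20 − 20) − 0 = 0, and there is no ∂_3, so H_2 ≅ 0.

As a check, the Euler characteristic is 10 − 30 + 20 = 0, which agrees with 1 − 1 + 0 = 0.

H_0 ≅ Z,  H_1 ≅ Z ⊕ Z_2,  H_2 = 0.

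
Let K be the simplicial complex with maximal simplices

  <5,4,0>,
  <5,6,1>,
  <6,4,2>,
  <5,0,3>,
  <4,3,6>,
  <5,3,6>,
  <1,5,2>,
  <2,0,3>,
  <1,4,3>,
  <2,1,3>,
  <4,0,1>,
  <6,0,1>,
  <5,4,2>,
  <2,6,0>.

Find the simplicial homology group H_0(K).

Order the vertices as 0 < 1 < 2 < 3 < 4 < 5 < 6. Listing each simplex with vertices in this order, K has dimension 2 with simplices:

  0-simplices (7): [0], [1], [2], [3], [4], [5], [6]
  1-simplices (21): [0,1], [0,2], [0,3], [0,4], [0,5], [0,6], [1,2], [1,3], [1,4], [1,5], [1,6], [2,3], [2,4], [2,5], [2,6], [3,4], [3,5], [3,6], [4,5], [4,6], [5,6]
  2-simplices (14): [0,1,4], [0,1,6], [0,2,3], [0,2,6], [0,3,5], [0,4,5], [1,2,3], [1,2,5], [1,3,4], [1,5,6], [2,4,5], [2,4,6], [3,4,6], [3,5,6]

so the chain groups are C_0 ≅ Z^7, C_1 ≅ Z^21, C_2 ≅ Z^14.

Boundary ∂_1: C_1 → C_0 sends each edge [p,q] (with p < q) to q − p.
As a 7×21 matrix over Z this has rank 6, with invariant factors (1,1,1,1,1,1).

∂_2: C_2 → C_1 maps a triangle to the signed sum of its edges. For instance
  ∂[0,1,4] = [1,4] − [0,4] + [0,1],
  ∂[3,5,6] = [5,6] − [3,6] + [3,5].
This gives a 21×14 integer matrix of rank 13; reducing to Smith normal form yields diagonal entries (1,1,1,1,1,1,1,1,1,1,1,1,1).

Computing H_k = (kernel of ∂_k) / (image of ∂_{k+1}):

  H_0: rank C_0 − rank ∂_1 = 7 − 6 = 1, and the invariant factors of ∂_1 are all 1, so H_0 = Z.

H_0 = Z.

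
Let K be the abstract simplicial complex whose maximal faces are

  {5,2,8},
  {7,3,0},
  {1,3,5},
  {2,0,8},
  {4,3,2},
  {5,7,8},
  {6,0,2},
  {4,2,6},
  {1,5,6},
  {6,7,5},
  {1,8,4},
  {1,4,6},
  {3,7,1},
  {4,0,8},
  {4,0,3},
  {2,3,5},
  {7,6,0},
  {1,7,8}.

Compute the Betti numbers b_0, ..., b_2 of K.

b_0 = 1, b_1 = 1, b_2 = 0.

Take the total order 0 < 1 < 2 < 3 < 4 < 5 < 6 < 7 < 8 on the vertex set. Then K (dimension 2) consists of the simplices:

  0-simplices (9): [0], [1], [2], [3], [4], [5], [6], [7], [8]
  1-simplices (27): (27 of them)
  2-simplices (18): [0,2,6], [0,2,8], [0,3,4], [0,3,7], [0,4,8], [0,6,7], [1,3,5], [1,3,7], [1,4,6], [1,4,8], [1,5,6], [1,7,8], [2,3,4], [2,3,5], [2,4,6], [2,5,8], [5,6,7], [5,7,8]

giving chain groups C_0 ≅ Z^9, C_1 ≅ Z^27, C_2 ≅ Z^18.

∂_1: C_1 → C_0 sends each edge [p,q] (with p < q) to q − p. For instance
  ∂[1,6] = [6] − [1].
The 9×27 boundary matrix has rank 8 and Smith normal form diag(1,1,1,1,1,1,1,1).

Boundary ∂_2: C_2 → C_1 acts by ∂[p,q,r] = [q,r] − [p,r] + [p,q]. For instance
  ∂[0,3,4] = [3,4] − [0,4] + [0,3],
  ∂[0,6,7] = [6,7] − [0,7] + [0,6].
The resulting 27×18 matrix has rank 18, and its Smith normal form has invariant factors (1,1,1,1,1,1,1,1,1,1,1,1,1,1,1,1,1,2).

Reading off H_k = ker ∂_k / im ∂_{k+1}:

  H_0: rank C_0 − rank ∂_1 = 9 − 8 = 1, and the invariant factors of ∂_1 are all 1, so H_0 = Z.
  H_1: rank ker ∂_1 − rank ∂_2 = (27 − 8) − 18 = 1, and ∂_2 has invariant factor 2 > 1, so H_1 = Z × Z/2.
  H_2: rank ker ∂_2 − rank ∂_3 = (18 − 18) − 0 = 0, and there is no ∂_3, so H_2 = 0.

Hence the Betti numbers are b_0 = 1, b_1 = 1, b_2 = 0.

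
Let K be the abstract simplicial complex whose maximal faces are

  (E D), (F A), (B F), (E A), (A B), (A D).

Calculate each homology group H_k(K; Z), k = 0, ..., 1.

Take the total order A < B < D < E < F on the vertex set. Then K (dimension 1) consists of the simplices:

  0-simplices (5): A, B, D, E, F
  1-simplices (6): AB, AD, AE, AF, BF, DE

Hence C_0 ≅ Z^5, C_1 ≅ Z^6.

The boundary map ∂_1: C_1 → C_0 maps an edge to its endpoints' difference, ∂[p,q] = q − p. For instance
  ∂DE = E − D.
As a 5×6 matrix over Z this has rank 4, with invariant factors (1,1,1,1).

Computing H_k = (kernel of ∂_k) / (image of ∂_{k+1}):

  H_0: rank C_0 − rank ∂_1 = 5 − 4 = 1, and the invariant factors of ∂_1 are all 1, so H_0 ≅ Z.
  H_1: rank ker ∂_1 − rank ∂_2 = (6 − 4) − 0 = 2, and there is no ∂_2, so H_1 ≅ Z^2.

H_0 ≅ Z,  H_1 ≅ Z^2.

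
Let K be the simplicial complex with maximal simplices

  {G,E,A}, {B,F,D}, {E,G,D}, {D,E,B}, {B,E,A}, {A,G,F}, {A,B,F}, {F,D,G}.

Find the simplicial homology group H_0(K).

Take the total order A < B < D < E < F < G on the vertex set. Then K (dimension 2) consists of the simplices:

  0-simplices (6): A, B, D, E, F, G
  1-simplices (12): AB, AE, AF, AG, BD, BE, BF, DE, DF, DG, EG, FG
  2-simplices (8): ABE, ABF, AEG, AFG, BDE, BDF, DEG, DFG

giving chain groups C_0 ≅ Z^6, C_1 ≅ Z^12, C_2 ≅ Z^8.

Boundary ∂_1: C_1 → C_0 maps an edge to its endpoints' difference, ∂[p,q] = q − p. For instance
  ∂AE = E − A.
The resulting 6×12 matrix has rank 5, and its Smith normal form has invariant factors (1,1,1,1,1).

∂_2: C_2 → C_1 sends each 2-simplex [p,q,r] to [q,r] − [p,r] + [p,q]. For instance
  ∂BDE = DE − BE + BD,
  ∂AEG = EG − AG + AE.
The resulting 12×8 matrix has rank 7, and its Smith normal form has invariant factors (1,1,1,1,1,1,1).

Reading off H_k = ker ∂_k / im ∂_{k+1}:

  H_0: rank C_0 − rank ∂_1 = 6 − 5 = 1, and the invariant factors of ∂_1 are all 1, so H_0 ≅ Z.

(K is a triangulation of the 2-sphere S^2.)

H_0 = Z.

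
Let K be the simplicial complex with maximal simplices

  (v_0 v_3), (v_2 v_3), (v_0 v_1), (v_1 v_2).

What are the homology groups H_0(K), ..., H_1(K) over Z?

H_0 ≅ Z,  H_1 ≅ Z.

Take the total order v_0 < v_1 < v_2 < v_3 on the vertex set. Then K (dimension 1) consists of the simplices:

  0-simplices (4): [v_0], [v_1], [v_2], [v_3]
  1-simplices (4): [v_0,v_1], [v_0,v_3], [v_1,v_2], [v_2,v_3]

Hence C_0 ≅ Z^4, C_1 ≅ Z^4.

Boundary ∂_1: C_1 → C_0 maps an edge to its endpoints' difference, ∂[p,q] = q − p. For instance
  ∂[v_1,v_2] = [v_2] − [v_1].
As a 4×4 matrix over Z this has rank 3, with invariant factors (1,1,1).

Computing H_k = (kernel of ∂_k) / (image of ∂_{k+1}):

  H_0: rank C_0 − rank ∂_1 = 4 − 3 = 1, and the invariant factors of ∂_1 are all 1, so H_0 ≅ Z.
  H_1: rank ker ∂_1 − rank ∂_2 = (4 − 3) − 0 = 1, and there is no ∂_2, so H_1 ≅ Z.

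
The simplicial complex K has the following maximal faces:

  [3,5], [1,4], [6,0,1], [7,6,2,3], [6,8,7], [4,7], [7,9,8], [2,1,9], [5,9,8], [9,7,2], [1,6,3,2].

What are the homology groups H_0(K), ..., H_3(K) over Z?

H_0 = Z,  H_1 = Z^2,  H_2 = 0,  H_3 = 0.

Order the vertices as 0 < 1 < 2 < 3 < 4 < 5 < 6 < 7 < 8 < 9. Listing each simplex with vertices in this order, K has dimension 3 with simplices:

  0-simplices (10): [0], [1], [2], [3], [4], [5], [6], [7], [8], [9]
  1-simplices (22): [0,1], [0,6], [1,2], [1,3], [1,4], [1,6], [1,9], [2,3], [2,6], [2,7], [2,9], [3,5], [3,6], [3,7], [4,7], [5,8], [5,9], [6,7], [6,8], [7,8], [7,9], [8,9]
  2-simplices (13): [0,1,6], [1,2,3], [1,2,6], [1,2,9], [1,3,6], [2,3,6], [2,3,7], [2,6,7], [2,7,9], [3,6,7], [5,8,9], [6,7,8], [7,8,9]
  3-simplices (2): [1,2,3,6], [2,3,6,7]

Hence C_0 ≅ Z^10, C_1 ≅ Z^22, C_2 ≅ Z^13, C_3 ≅ Z^2.

Boundary ∂_1: C_1 → C_0 maps an edge to its endpoints' difference, ∂[p,q] = q − p. For instance
  ∂[1,3] = [3] − [1].
The resulting 10×22 matrix has rank 9, and its Smith normal form has invariant factors (1,1,1,1,1,1,1,1,1).

Boundary ∂_2: C_2 → C_1 sends each 2-simplex [p,q,r] to [q,r] − [p,r] + [p,q]. For instance
  ∂[2,3,6] = [3,6] − [2,6] + [2,3],
  ∂[2,3,7] = [3,7] − [2,7] + [2,3].
As a 22×13 matrix over Z this has rank 11, with invariant factors (1,1,1,1,1,1,1,1,1,1,1).

The boundary map ∂_3: C_3 → C_2 sends each 3-simplex σ to the alternating sum Σ_i (−1)^i (σ with its i-th vertex removed). For instance
  ∂[2,3,6,7] = [3,6,7] − [2,6,7] + [2,3,7] − [2,3,6],
  ∂[1,2,3,6] = [2,3,6] − [1,3,6] + [1,2,6] − [1,2,3].
As a 13×2 matrix over Z this has rank 2, with invariant factors (1,1).

Reading off H_k = ker ∂_k / im ∂_{k+1}:

  H_0: rank C_0 − rank ∂_1 = 10 − 9 = 1, and the invariant factors of ∂_1 are all 1, so H_0 ≅ Z.
  H_1: rank ker ∂_1 − rank ∂_2 = (22 − 9) − 11 = 2, and the invariant factors of ∂_2 are all 1, so H_1 ≅ Z^2.
  H_2: rank ker ∂_2 − rank ∂_3 = (13 − 11) − 2 = 0, and the invariant factors of ∂_3 are all 1, so H_2 ≅ 0.
  H_3: rank ker ∂_3 − rank ∂_4 = (2 − 2) − 0 = 0, and there is no ∂_4, so H_3 ≅ 0.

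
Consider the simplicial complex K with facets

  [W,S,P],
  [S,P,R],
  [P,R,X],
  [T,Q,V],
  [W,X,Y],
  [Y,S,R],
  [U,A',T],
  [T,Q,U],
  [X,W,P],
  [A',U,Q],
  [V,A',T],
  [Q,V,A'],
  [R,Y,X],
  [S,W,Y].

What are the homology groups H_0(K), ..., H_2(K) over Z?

We work with the vertex ordering P < Q < R < S < T < U < V < W < X < Y < A'. The simplices of K, each written with vertices in increasing order, are:

  0-simplices (11): [P], [Q], [R], [S], [T], [U], [V], [W], [X], [Y], [A']
  1-simplices (21): [P,R], [P,S], [P,W], [P,X], [Q,T], [Q,U], [Q,V], [Q,A'], [R,S], [R,X], [R,Y], [S,W], [S,Y], [T,U], [T,V], [T,A'], [U,A'], [V,A'], [W,X], [W,Y], [X,Y]
  2-simplices (14): [P,R,S], [P,R,X], [P,S,W], [P,W,X], [Q,T,U], [Q,T,V], [Q,U,A'], [Q,V,A'], [R,S,Y], [R,X,Y], [S,W,Y], [T,U,A'], [T,V,A'], [W,X,Y]

so the chain groups are C_0 ≅ Z^11, C_1 ≅ Z^21, C_2 ≅ Z^14.

∂_1: C_1 → C_0 maps an edge to its endpoints' difference, ∂[p,q] = q − p.
The resulting 11×21 matrix has rank 9, and its Smith normal form has invariant factors (1,1,1,1,1,1,1,1,1).

The boundary map ∂_2: C_2 → C_1 sends each 2-simplex [p,q,r] to [q,r] − [p,r] + [p,q]. For instance
  ∂[Q,T,U] = [T,U] − [Q,U] + [Q,T],
  ∂[T,U,A'] = [U,A'] − [T,A'] + [T,U].
This gives a 21×14 integer matrix of rank 12; reducing to Smith normal form yields diagonal entries (1,1,1,1,1,1,1,1,1,1,1,1).

Reading off H_k = ker ∂_k / im ∂_{k+1}:

  H_0: rank C_0 − rank ∂_1 = 11 − 9 = 2, and the invariant factors of ∂_1 are all 1, so H_0 ≅ Z^2.
  H_1: rank ker ∂_1 − rank ∂_2 = (21 − 9) − 12 = 0, and the invariant factors of ∂_2 are all 1, so H_1 ≅ 0.
  H_2: rank ker ∂_2 − rank ∂_3 = (14 − 12) − 0 = 2, and there is no ∂_3, so H_2 ≅ Z^2.

As a check, the Euler characteristic is 11 − 21 + 14 = 4, which agrees with 2 − 0 + 2 = 4.

H_0 = Z^2,  H_1 = 0,  H_2 = Z^2.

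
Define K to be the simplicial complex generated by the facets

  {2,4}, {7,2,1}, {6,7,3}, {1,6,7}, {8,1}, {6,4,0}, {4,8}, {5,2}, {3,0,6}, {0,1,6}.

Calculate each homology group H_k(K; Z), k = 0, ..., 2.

K has 9 vertices, 16 edges, 6 triangles.
rank ∂_0 = 0, rank ∂_1 = 8 ⇒ b_0 = 9 − 0 − 8 = 1; all invariant factors of ∂_1 are 1 so no torsion. So H_0 = Z.
rank ∂_1 = 8, rank ∂_2 = 6 ⇒ b_1 = 16 − 8 − 6 = 2; all invariant factors of ∂_2 are 1 so no torsion. So H_1 = Z^2.
rank ∂_2 = 6, rank ∂_3 = 0 ⇒ b_2 = 6 − 6 − 0 = 0. So H_2 = 0.

H_0 ≅ Z,  H_1 ≅ Z^2,  H_2 = 0.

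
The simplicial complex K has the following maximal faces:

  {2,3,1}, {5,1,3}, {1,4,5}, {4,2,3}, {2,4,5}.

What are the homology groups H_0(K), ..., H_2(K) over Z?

H_0 = Z,  H_1 = Z,  H_2 = 0.

K has 5 vertices, 10 edges, 5 triangles.
rank ∂_0 = 0, rank ∂_1 = 4 ⇒ b_0 = 5 − 0 − 4 = 1; all invariant factors of ∂_1 are 1 so no torsion. So H_0 = Z.
rank ∂_1 = 4, rank ∂_2 = 5 ⇒ b_1 = 10 − 4 − 5 = 1; all invariant factors of ∂_2 are 1 so no torsion. So H_1 = Z.
rank ∂_2 = 5, rank ∂_3 = 0 ⇒ b_2 = 5 − 5 − 0 = 0. So H_2 = 0.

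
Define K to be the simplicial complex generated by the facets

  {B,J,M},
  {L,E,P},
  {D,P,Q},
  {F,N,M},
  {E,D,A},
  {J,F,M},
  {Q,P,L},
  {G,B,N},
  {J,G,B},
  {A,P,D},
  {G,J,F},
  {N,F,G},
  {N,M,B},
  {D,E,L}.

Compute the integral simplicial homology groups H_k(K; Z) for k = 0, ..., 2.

H_0 = Z^2,  H_1 = Z,  H_2 = Z.

We work with the vertex ordering A < B < D < E < F < G < J < L < M < N < P < Q. The simplices of K, each written with vertices in increasing order, are:

  0-simplices (12): A, B, D, E, F, G, J, L, M, N, P, Q
  1-simplices (24): AD, AE, AP, BG, BJ, BM, BN, DE, DL, DP, DQ, EL, EP, FG, FJ, FM, FN, GJ, GN, JM, LP, LQ, MN, PQ
  2-simplices (14): ADE, ADP, BGJ, BGN, BJM, BMN, DEL, DPQ, ELP, FGJ, FGN, FJM, FMN, LPQ

giving chain groups C_0 ≅ Z^12, C_1 ≅ Z^24, C_2 ≅ Z^14.

The boundary map ∂_1: C_1 → C_0 sends each edge [p,q] (with p < q) to q − p. For instance
  ∂LP = P − L.
As a 12×24 matrix over Z this has rank 10, with invariant factors (1,1,1,1,1,1,1,1,1,1).

Boundary ∂_2: C_2 → C_1 acts by ∂[p,q,r] = [q,r] − [p,r] + [p,q]. For instance
  ∂FJM = JM − FM + FJ,
  ∂DEL = EL − DL + DE.
The resulting 24×14 matrix has rank 13, and its Smith normal form has invariant factors (1,1,1,1,1,1,1,1,1,1,1,1,1).

Reading off H_k = ker ∂_k / im ∂_{k+1}:

  H_0: rank C_0 − rank ∂_1 = 12 − 10 = 2, and the invariant factors of ∂_1 are all 1, so H_0 ≅ Z^2.
  H_1: rank ker ∂_1 − rank ∂_2 = (24 − 10) − 13 = 1, and the invariant factors of ∂_2 are all 1, so H_1 ≅ Z.
  H_2: rank ker ∂_2 − rank ∂_3 = (14 − 13) − 0 = 1, and there is no ∂_3, so H_2 ≅ Z.

(K is a triangulation of the disjoint union of the 2-sphere S^2 and the cylinder S^1 x I.)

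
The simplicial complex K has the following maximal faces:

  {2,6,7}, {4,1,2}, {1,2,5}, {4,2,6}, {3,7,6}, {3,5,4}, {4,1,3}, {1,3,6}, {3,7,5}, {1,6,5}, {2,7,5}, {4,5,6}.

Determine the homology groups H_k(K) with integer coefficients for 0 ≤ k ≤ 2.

We work with the vertex ordering 1 < 2 < 3 < 4 < 5 < 6 < 7. The simplices of K, each written with vertices in increasing order, are:

  0-simplices (7): [1], [2], [3], [4], [5], [6], [7]
  1-simplices (18): [1,2], [1,3], [1,4], [1,5], [1,6], [2,4], [2,5], [2,6], [2,7], [3,4], [3,5], [3,6], [3,7], [4,5], [4,6], [5,6], [5,7], [6,7]
  2-simplices (12): [1,2,4], [1,2,5], [1,3,4], [1,3,6], [1,5,6], [2,4,6], [2,5,7], [2,6,7], [3,4,5], [3,5,7], [3,6,7], [4,5,6]

Hence C_0 ≅ Z^7, C_1 ≅ Z^18, C_2 ≅ Z^12.

Boundary ∂_1: C_1 → C_0 maps an edge to its endpoints' difference, ∂[p,q] = q − p. For instance
  ∂[5,7] = [7] − [5].
This gives a 7×18 integer matrix of rank 6; reducing to Smith normal form yields diagonal entries (1,1,1,1,1,1).

∂_2: C_2 → C_1 acts by ∂[p,q,r] = [q,r] − [p,r] + [p,q]. For instance
  ∂[1,5,6] = [5,6] − [1,6] + [1,5],
  ∂[4,5,6] = [5,6] − [4,6] + [4,5].
The 18×12 boundary matrix has rank 12 and Smith normal form diag(1,1,1,1,1,1,1,1,1,1,1,2).

Now H_k = ker ∂_k / im ∂_{k+1}, so:

  H_0: rank C_0 − rank ∂_1 = 7 − 6 = 1, and the invariant factors of ∂_1 are all 1, so H_0 = Z.
  H_1: rank ker ∂_1 − rank ∂_2 = (18 − 6) − 12 = 0, and ∂_2 has invariant factor 2 > 1, so H_1 = Z/2.
  H_2: rank ker ∂_2 − rank ∂_3 = (12 − 12) − 0 = 0, and there is no ∂_3, so H_2 = 0.

H_0 ≅ Z,  H_1 ≅ Z/2,  H_2 = 0.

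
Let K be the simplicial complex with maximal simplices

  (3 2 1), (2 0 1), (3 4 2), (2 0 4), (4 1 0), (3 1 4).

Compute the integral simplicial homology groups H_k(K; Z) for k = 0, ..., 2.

H_0 ≅ Z,  H_1 = 0,  H_2 ≅ Z.

We work with the vertex ordering 0 < 1 < 2 < 3 < 4. The simplices of K, each written with vertices in increasing order, are:

  0-simplices (5): [0], [1], [2], [3], [4]
  1-simplices (9): [0,1], [0,2], [0,4], [1,2], [1,3], [1,4], [2,3], [2,4], [3,4]
  2-simplices (6): [0,1,2], [0,1,4], [0,2,4], [1,2,3], [1,3,4], [2,3,4]

so the chain groups are C_0 ≅ Z^5, C_1 ≅ Z^9, C_2 ≅ Z^6.

∂_1: C_1 → C_0 sends each edge [p,q] (with p < q) to q − p.
As a 5×9 matrix over Z this has rank 4, with invariant factors (1,1,1,1).

The boundary map ∂_2: C_2 → C_1 maps a triangle to the signed sum of its edges. For instance
  ∂[0,2,4] = [2,4] − [0,4] + [0,2],
  ∂[0,1,4] = [1,4] − [0,4] + [0,1].
This gives a 9×6 integer matrix of rank 5; reducing to Smith normal form yields diagonal entries (1,1,1,1,1).

Computing H_k = (kernel of ∂_k) / (image of ∂_{k+1}):

  H_0: rank C_0 − rank ∂_1 = 5 − 4 = 1, and the invariant factors of ∂_1 are all 1, so H_0 = Z.
  H_1: rank ker ∂_1 − rank ∂_2 = (9 − 4) − 5 = 0, and the invariant factors of ∂_2 are all 1, so H_1 = 0.
  H_2: rank ker ∂_2 − rank ∂_3 = (6 − 5) − 0 = 1, and there is no ∂_3, so H_2 = Z.

As a check, the Euler characteristic is 5 − 9 + 6 = 2, which agrees with 1 − 0 + 1 = 2.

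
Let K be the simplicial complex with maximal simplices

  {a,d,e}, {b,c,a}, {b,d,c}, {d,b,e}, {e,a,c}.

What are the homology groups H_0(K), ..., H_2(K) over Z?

H_0 ≅ Z,  H_1 ≅ Z,  H_2 = 0.

Take the total order a < b < c < d < e on the vertex set. Then K (dimension 2) consists of the simplices:

  0-simplices (5): a, b, c, d, e
  1-simplices (10): ab, ac, ad, ae, bc, bd, be, cd, ce, de
  2-simplices (5): abc, ace, ade, bcd, bde

giving chain groups C_0 ≅ Z^5, C_1 ≅ Z^10, C_2 ≅ Z^5.

The boundary map ∂_1: C_1 → C_0 maps an edge to its endpoints' difference, ∂[p,q] = q − p. For instance
  ∂ab = b − a.
This gives a 5×10 integer matrix of rank 4; reducing to Smith normal form yields diagonal entries (1,1,1,1).

The boundary map ∂_2: C_2 → C_1 sends each 2-simplex [p,q,r] to [q,r] − [p,r] + [p,q]. For instance
  ∂ace = ce − ae + ac,
  ∂bcd = cd − bd + bc.
The 10×5 boundary matrix has rank 5 and Smith normal form diag(1,1,1,1,1).

Reading off H_k = ker ∂_k / im ∂_{k+1}:

  H_0: rank C_0 − rank ∂_1 = 5 − 4 = 1, and the invariant factors of ∂_1 are all 1, so H_0 = Z.
  H_1: rank ker ∂_1 − rank ∂_2 = (10 − 4) − 5 = 1, and the invariant factors of ∂_2 are all 1, so H_1 = Z.
  H_2: rank ker ∂_2 − rank ∂_3 = (5 − 5) − 0 = 0, and there is no ∂_3, so H_2 = 0.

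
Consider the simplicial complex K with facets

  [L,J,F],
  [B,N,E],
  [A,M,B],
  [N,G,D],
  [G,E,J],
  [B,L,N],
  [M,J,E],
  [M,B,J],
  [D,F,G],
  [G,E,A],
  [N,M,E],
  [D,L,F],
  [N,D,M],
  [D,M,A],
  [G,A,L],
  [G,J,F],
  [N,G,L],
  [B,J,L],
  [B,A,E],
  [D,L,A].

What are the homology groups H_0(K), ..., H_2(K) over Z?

H_0 ≅ Z,  H_1 ≅ Z × Z/2,  H_2 = 0.

Order the vertices as A < B < D < E < F < G < J < L < M < N. Listing each simplex with vertices in this order, K has dimension 2 with simplices:

  0-simplices (10): A, B, D, E, F, G, J, L, M, N
  1-simplices (30): AB, AD, AE, AG, AL, AM, BE, BJ, BL, BM, BN, DF, DG, DL, DM, DN, EG, EJ, EM, EN, FG, FJ, FL, GJ, GL, GN, JL, JM, LN, MN
  2-simplices (20): ABE, ABM, ADL, ADM, AEG, AGL, BEN, BJL, BJM, BLN, DFG, DFL, DGN, DMN, EGJ, EJM, EMN, FGJ, FJL, GLN

so the chain groups are C_0 ≅ Z^10, C_1 ≅ Z^30, C_2 ≅ Z^20.

The boundary map ∂_1: C_1 → C_0 is given by ∂[p,q] = [q] − [p]. For instance
  ∂JM = M − J.
As a 10×30 matrix over Z this has rank 9, with invariant factors (1,1,1,1,1,1,1,1,1).

Boundary ∂_2: C_2 → C_1 acts by ∂[p,q,r] = [q,r] − [p,r] + [p,q]. For instance
  ∂BJM = JM − BM + BJ,
  ∂FJL = JL − FL + FJ.
As a 30×20 matrix over Z this has rank 20, with invariant factors (1,1,1,1,1,1,1,1,1,1,1,1,1,1,1,1,1,1,1,2).

Computing H_k = (kernel of ∂_k) / (image of ∂_{k+1}):

  H_0: rank C_0 − rank ∂_1 = 10 − 9 = 1, and the invariant factors of ∂_1 are all 1, so H_0 ≅ Z.
  H_1: rank ker ∂_1 − rank ∂_2 = (30 − 9) − 20 = 1, and ∂_2 has invariant factor 2 > 1, so H_1 ≅ Z × Z/2.
  H_2: rank ker ∂_2 − rank ∂_3 = (20 − 20) − 0 = 0, and there is no ∂_3, so H_2 ≅ 0.

As a check, the Euler characteristic is 10 − 30 + 20 = 0, which agrees with 1 − 1 + 0 = 0.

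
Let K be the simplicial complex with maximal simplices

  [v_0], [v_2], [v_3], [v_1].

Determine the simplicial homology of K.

H_0 = Z^4.

K has 4 vertices.
rank ∂_0 = 0, rank ∂_1 = 0 ⇒ b_0 = 4 − 0 − 0 = 4. So H_0 = Z^4.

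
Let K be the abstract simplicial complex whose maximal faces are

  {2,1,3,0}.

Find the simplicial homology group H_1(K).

H_1 = 0.

Take the total order 0 < 1 < 2 < 3 on the vertex set. Then K (dimension 3) consists of the simplices:

  0-simplices (4): [0], [1], [2], [3]
  1-simplices (6): [0,1], [0,2], [0,3], [1,2], [1,3], [2,3]
  2-simplices (4): [0,1,2], [0,1,3], [0,2,3], [1,2,3]
  3-simplices (1): [0,1,2,3]

Hence C_0 ≅ Z^4, C_1 ≅ Z^6, C_2 ≅ Z^4, C_3 ≅ Z^1.

Boundary ∂_1: C_1 → C_0 is given by ∂[p,q] = [q] − [p].
This gives a 4×6 integer matrix of rank 3; reducing to Smith normal form yields diagonal entries (1,1,1).

Boundary ∂_2: C_2 → C_1 sends each 2-simplex [p,q,r] to [q,r] − [p,r] + [p,q]. For instance
  ∂[1,2,3] = [2,3] − [1,3] + [1,2],
  ∂[0,2,3] = [2,3] − [0,3] + [0,2].
The resulting 6×4 matrix has rank 3, and its Smith normal form has invariant factors (1,1,1).

Boundary ∂_3: C_3 → C_2 sends each 3-simplex σ to the alternating sum Σ_i (−1)^i (σ with its i-th vertex removed). For instance
  ∂[0,1,2,3] = [1,2,3] − [0,2,3] + [0,1,3] − [0,1,2].
The resulting 4×1 matrix has rank 1, and its Smith normal form has invariant factors (1).

From H_k ≅ ker(∂_k) / im(∂_{k+1}) we obtain:

  H_1: rank ker ∂_1 − rank ∂_2 = (6 − 3) − 3 = 0, and the invariant factors of ∂_2 are all 1, so H_1 ≅ 0.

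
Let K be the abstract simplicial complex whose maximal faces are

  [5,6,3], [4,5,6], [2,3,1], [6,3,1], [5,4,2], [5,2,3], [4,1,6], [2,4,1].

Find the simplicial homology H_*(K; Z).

We work with the vertex ordering 1 < 2 < 3 < 4 < 5 < 6. The simplices of K, each written with vertices in increasing order, are:

  0-simplices (6): [1], [2], [3], [4], [5], [6]
  1-simplices (12): [1,2], [1,3], [1,4], [1,6], [2,3], [2,4], [2,5], [3,5], [3,6], [4,5], [4,6], [5,6]
  2-simplices (8): [1,2,3], [1,2,4], [1,3,6], [1,4,6], [2,3,5], [2,4,5], [3,5,6], [4,5,6]

so the chain groups are C_0 ≅ Z^6, C_1 ≅ Z^12, C_2 ≅ Z^8.

Boundary ∂_1: C_1 → C_0 sends each edge [p,q] (with p < q) to q − p.
The 6×12 boundary matrix has rank 5 and Smith normal form diag(1,1,1,1,1).

Boundary ∂_2: C_2 → C_1 sends each 2-simplex [p,q,r] to [q,r] − [p,r] + [p,q]. For instance
  ∂[1,2,4] = [2,4] − [1,4] + [1,2],
  ∂[1,3,6] = [3,6] − [1,6] + [1,3].
This gives a 12×8 integer matrix of rank 7; reducing to Smith normal form yields diagonal entries (1,1,1,1,1,1,1).

Computing H_k = (kernel of ∂_k) / (image of ∂_{k+1}):

  H_0: rank C_0 − rank ∂_1 = 6 − 5 = 1, and the invariant factors of ∂_1 are all 1, so H_0 ≅ Z.
  H_1: rank ker ∂_1 − rank ∂_2 = (12 − 5) − 7 = 0, and the invariant factors of ∂_2 are all 1, so H_1 ≅ 0.
  H_2: rank ker ∂_2 − rank ∂_3 = (8 − 7) − 0 = 1, and there is no ∂_3, so H_2 ≅ Z.

As a check, the Euler characteristic is 6 − 12 + 8 = 2, which agrees with 1 − 0 + 1 = 2.

H_0 = Z,  H_1 = 0,  H_2 = Z.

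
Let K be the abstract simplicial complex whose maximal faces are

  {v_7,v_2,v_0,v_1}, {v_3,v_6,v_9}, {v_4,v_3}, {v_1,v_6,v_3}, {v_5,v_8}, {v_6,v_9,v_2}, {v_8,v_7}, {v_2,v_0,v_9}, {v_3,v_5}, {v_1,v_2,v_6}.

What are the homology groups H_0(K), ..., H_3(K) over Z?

We work with the vertex ordering v_0 < v_1 < v_2 < v_3 < v_4 < v_5 < v_6 < v_7 < v_8 < v_9. The simplices of K, each written with vertices in increasing order, are:

  0-simplices (10): [v_0], [v_1], [v_2], [v_3], [v_4], [v_5], [v_6], [v_7], [v_8], [v_9]
  1-simplices (18): (18 of them)
  2-simplices (9): [v_0,v_1,v_2], [v_0,v_1,v_7], [v_0,v_2,v_7], [v_0,v_2,v_9], [v_1,v_2,v_6], [v_1,v_2,v_7], [v_1,v_3,v_6], [v_2,v_6,v_9], [v_3,v_6,v_9]
  3-simplices (1): [v_0,v_1,v_2,v_7]

so the chain groups are C_0 ≅ Z^10, C_1 ≅ Z^18, C_2 ≅ Z^9, C_3 ≅ Z^1.

The boundary map ∂_1: C_1 → C_0 sends each edge [p,q] (with p < q) to q − p. For instance
  ∂[v_1,v_7] = [v_7] − [v_1].
The resulting 10×18 matrix has rank 9, and its Smith normal form has invariant factors (1,1,1,1,1,1,1,1,1).

The boundary map ∂_2: C_2 → C_1 acts by ∂[p,q,r] = [q,r] − [p,r] + [p,q]. For instance
  ∂[v_0,v_2,v_9] = [v_2,v_9] − [v_0,v_9] + [v_0,v_2],
  ∂[v_0,v_2,v_7] = [v_2,v_7] − [v_0,v_7] + [v_0,v_2].
The resulting 18×9 matrix has rank 8, and its Smith normal form has invariant factors (1,1,1,1,1,1,1,1).

Boundary ∂_3: C_3 → C_2 sends each 3-simplex σ to the alternating sum Σ_i (−1)^i (σ with its i-th vertex removed). For instance
  ∂[v_0,v_1,v_2,v_7] = [v_1,v_2,v_7] − [v_0,v_2,v_7] + [v_0,v_1,v_7] − [v_0,v_1,v_2].
The 9×1 boundary matrix has rank 1 and Smith normal form diag(1).

From H_k ≅ ker(∂_k) / im(∂_{k+1}) we obtain:

  H_0: rank C_0 − rank ∂_1 = 10 − 9 = 1, and the invariant factors of ∂_1 are all 1, so H_0 = Z.
  H_1: rank ker ∂_1 − rank ∂_2 = (18 − 9) − 8 = 1, and the invariant factors of ∂_2 are all 1, so H_1 = Z.
  H_2: rank ker ∂_2 − rank ∂_3 = (9 − 8) − 1 = 0, and the invariant factors of ∂_3 are all 1, so H_2 = 0.
  H_3: rank ker ∂_3 − rank ∂_4 = (1 − 1) − 0 = 0, and there is no ∂_4, so H_3 = 0.

H_0 = Z,  H_1 = Z,  H_2 = 0,  H_3 = 0.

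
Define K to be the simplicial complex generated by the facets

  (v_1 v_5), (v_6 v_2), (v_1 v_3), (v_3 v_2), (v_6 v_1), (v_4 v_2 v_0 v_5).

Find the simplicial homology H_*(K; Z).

H_0 = Z,  H_1 = Z^2,  H_2 = 0,  H_3 = 0.

K has 7 vertices, 11 edges, 4 triangles, 1 3-simplex.
rank ∂_0 = 0, rank ∂_1 = 6 ⇒ b_0 = 7 − 0 − 6 = 1; all invariant factors of ∂_1 are 1 so no torsion. So H_0 = Z.
rank ∂_1 = 6, rank ∂_2 = 3 ⇒ b_1 = 11 − 6 − 3 = 2; all invariant factors of ∂_2 are 1 so no torsion. So H_1 = Z^2.
rank ∂_2 = 3, rank ∂_3 = 1 ⇒ b_2 = 4 − 3 − 1 = 0; all invariant factors of ∂_3 are 1 so no torsion. So H_2 = 0.
rank ∂_3 = 1, rank ∂_4 = 0 ⇒ b_3 = 1 − 1 − 0 = 0. So H_3 = 0.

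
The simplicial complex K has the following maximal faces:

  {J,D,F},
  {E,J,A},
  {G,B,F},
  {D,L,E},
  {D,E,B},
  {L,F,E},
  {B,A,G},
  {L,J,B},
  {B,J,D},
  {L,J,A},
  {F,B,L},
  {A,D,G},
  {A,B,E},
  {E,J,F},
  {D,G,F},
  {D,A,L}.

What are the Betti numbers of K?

b_0 = 1, b_1 = 2, b_2 = 1.

Take the total order A < B < D < E < F < G < J < L on the vertex set. Then K (dimension 2) consists of the simplices:

  0-simplices (8): A, B, D, E, F, G, J, L
  1-simplices (24): AB, AD, AE, AG, AJ, AL, BD, BE, BF, BG, BJ, BL, DE, DF, DG, DJ, DL, EF, EJ, EL, FG, FJ, FL, JL
  2-simplices (16): ABE, ABG, ADG, ADL, AEJ, AJL, BDE, BDJ, BFG, BFL, BJL, DEL, DFG, DFJ, EFJ, EFL

giving chain groups C_0 ≅ Z^8, C_1 ≅ Z^24, C_2 ≅ Z^16.

∂_1: C_1 → C_0 is given by ∂[p,q] = [q] − [p]. For instance
  ∂DF = F − D.
The resulting 8×24 matrix has rank 7, and its Smith normal form has invariant factors (1,1,1,1,1,1,1).

Boundary ∂_2: C_2 → C_1 sends each 2-simplex [p,q,r] to [q,r] − [p,r] + [p,q]. For instance
  ∂ABG = BG − AG + AB,
  ∂EFJ = FJ − EJ + EF.
This gives a 24×16 integer matrix of rank 15; reducing to Smith normal form yields diagonal entries (1,1,1,1,1,1,1,1,1,1,1,1,1,1,1).

Computing H_k = (kernel of ∂_k) / (image of ∂_{k+1}):

  H_0: rank C_0 − rank ∂_1 = 8 − 7 = 1, and the invariant factors of ∂_1 are all 1, so H_0 = Z.
  H_1: rank ker ∂_1 − rank ∂_2 = (24 − 7) − 15 = 2, and the invariant factors of ∂_2 are all 1, so H_1 = Z^2.
  H_2: rank ker ∂_2 − rank ∂_3 = (16 − 15) − 0 = 1, and there is no ∂_3, so H_2 = Z.

Hence the Betti numbers are b_0 = 1, b_1 = 2, b_2 = 1.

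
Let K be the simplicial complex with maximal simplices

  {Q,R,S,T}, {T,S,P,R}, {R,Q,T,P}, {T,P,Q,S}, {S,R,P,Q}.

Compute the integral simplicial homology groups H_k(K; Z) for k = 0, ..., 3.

Order the vertices as P < Q < R < S < T. Listing each simplex with vertices in this order, K has dimension 3 with simplices:

  0-simplices (5): P, Q, R, S, T
  1-simplices (10): PQ, PR, PS, PT, QR, QS, QT, RS, RT, ST
  2-simplices (10): PQR, PQS, PQT, PRS, PRT, PST, QRS, QRT, QST, RST
  3-simplices (5): PQRS, PQRT, PQST, PRST, QRST

giving chain groups C_0 ≅ Z^5, C_1 ≅ Z^10, C_2 ≅ Z^10, C_3 ≅ Z^5.

The boundary map ∂_1: C_1 → C_0 is given by ∂[p,q] = [q] − [p]. For instance
  ∂RT = T − R.
The 5×10 boundary matrix has rank 4 and Smith normal form diag(1,1,1,1).

The boundary map ∂_2: C_2 → C_1 acts by ∂[p,q,r] = [q,r] − [p,r] + [p,q]. For instance
  ∂PQR = QR − PR + PQ,
  ∂PQT = QT − PT + PQ.
This gives a 10×10 integer matrix of rank 6; reducing to Smith normal form yields diagonal entries (1,1,1,1,1,1).

∂_3: C_3 → C_2 sends each 3-simplex σ to the alternating sum Σ_i (−1)^i (σ with its i-th vertex removed). For instance
  ∂QRST = RST − QST + QRT − QRS,
  ∂PQRT = QRT − PRT + PQT − PQR.
As a 10×5 matrix over Z this has rank 4, with invariant factors (1,1,1,1).

Now H_k = ker ∂_k / im ∂_{k+1}, so:

  H_0: rank C_0 − rank ∂_1 = 5 − 4 = 1, and the invariant factors of ∂_1 are all 1, so H_0 ≅ Z.
  H_1: rank ker ∂_1 − rank ∂_2 = (10 − 4) − 6 = 0, and the invariant factors of ∂_2 are all 1, so H_1 ≅ 0.
  H_2: rank ker ∂_2 − rank ∂_3 = (10 − 6) − 4 = 0, and the invariant factors of ∂_3 are all 1, so H_2 ≅ 0.
  H_3: rank ker ∂_3 − rank ∂_4 = (5 − 4) − 0 = 1, and there is no ∂_4, so H_3 ≅ Z.

As a check, the Euler characteristic is 5 − 10 + 10 − 5 = 0, which agrees with 1 − 0 + 0 − 1 = 0.

H_0 ≅ Z,  H_1 = 0,  H_2 = 0,  H_3 ≅ Z.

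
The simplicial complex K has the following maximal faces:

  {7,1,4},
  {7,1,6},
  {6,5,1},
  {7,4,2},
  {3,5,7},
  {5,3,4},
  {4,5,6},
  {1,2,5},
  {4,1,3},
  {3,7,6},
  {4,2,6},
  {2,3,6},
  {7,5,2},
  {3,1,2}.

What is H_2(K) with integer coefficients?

H_2 ≅ Z.

Order the vertices as 1 < 2 < 3 < 4 < 5 < 6 < 7. Listing each simplex with vertices in this order, K has dimension 2 with simplices:

  0-simplices (7): [1], [2], [3], [4], [5], [6], [7]
  1-simplices (21): [1,2], [1,3], [1,4], [1,5], [1,6], [1,7], [2,3], [2,4], [2,5], [2,6], [2,7], [3,4], [3,5], [3,6], [3,7], [4,5], [4,6], [4,7], [5,6], [5,7], [6,7]
  2-simplices (14): [1,2,3], [1,2,5], [1,3,4], [1,4,7], [1,5,6], [1,6,7], [2,3,6], [2,4,6], [2,4,7], [2,5,7], [3,4,5], [3,5,7], [3,6,7], [4,5,6]

so the chain groups are C_0 ≅ Z^7, C_1 ≅ Z^21, C_2 ≅ Z^14.

Boundary ∂_1: C_1 → C_0 is given by ∂[p,q] = [q] − [p]. For instance
  ∂[3,5] = [5] − [3].
As a 7×21 matrix over Z this has rank 6, with invariant factors (1,1,1,1,1,1).

The boundary map ∂_2: C_2 → C_1 sends each 2-simplex [p,q,r] to [q,r] − [p,r] + [p,q]. For instance
  ∂[1,4,7] = [4,7] − [1,7] + [1,4],
  ∂[2,3,6] = [3,6] − [2,6] + [2,3].
The resulting 21×14 matrix has rank 13, and its Smith normal form has invariant factors (1,1,1,1,1,1,1,1,1,1,1,1,1).

Reading off H_k = ker ∂_k / im ∂_{k+1}:

  H_2: rank ker ∂_2 − rank ∂_3 = (14 − 13) − 0 = 1, and there is no ∂_3, so H_2 ≅ Z.

(K is a triangulation of the torus T^2.)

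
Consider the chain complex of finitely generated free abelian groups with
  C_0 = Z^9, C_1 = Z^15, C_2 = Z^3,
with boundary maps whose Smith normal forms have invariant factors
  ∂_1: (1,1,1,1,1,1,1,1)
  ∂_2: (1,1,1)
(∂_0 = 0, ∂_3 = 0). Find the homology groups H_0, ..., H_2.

H_0: b_0 = 9 − 0 − 8 = 1; torsion from ∂_1 factors > 1: none. So H_0 ≅ Z.
H_1: b_1 = 15 − 8 − 3 = 4; torsion from ∂_2 factors > 1: none. So H_1 ≅ Z^4.
H_2: b_2 = 3 − 3 − 0 = 0; torsion from ∂_3 factors > 1: none. So H_2 ≅ 0.

H_0 ≅ Z,  H_1 ≅ Z^4,  H_2 = 0.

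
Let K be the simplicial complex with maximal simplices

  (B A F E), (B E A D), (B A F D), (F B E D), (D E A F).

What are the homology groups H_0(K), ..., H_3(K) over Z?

We work with the vertex ordering A < B < D < E < F. The simplices of K, each written with vertices in increasing order, are:

  0-simplices (5): A, B, D, E, F
  1-simplices (10): AB, AD, AE, AF, BD, BE, BF, DE, DF, EF
  2-simplices (10): ABD, ABE, ABF, ADE, ADF, AEF, BDE, BDF, BEF, DEF
  3-simplices (5): ABDE, ABDF, ABEF, ADEF, BDEF

giving chain groups C_0 ≅ Z^5, C_1 ≅ Z^10, C_2 ≅ Z^10, C_3 ≅ Z^5.

∂_1: C_1 → C_0 sends each edge [p,q] (with p < q) to q − p. For instance
  ∂AD = D − A.
As a 5×10 matrix over Z this has rank 4, with invariant factors (1,1,1,1).

∂_2: C_2 → C_1 acts by ∂[p,q,r] = [q,r] − [p,r] + [p,q]. For instance
  ∂ABE = BE − AE + AB,
  ∂ADE = DE − AE + AD.
This gives a 10×10 integer matrix of rank 6; reducing to Smith normal form yields diagonal entries (1,1,1,1,1,1).

∂_3: C_3 → C_2 sends each 3-simplex σ to the alternating sum Σ_i (−1)^i (σ with its i-th vertex removed). For instance
  ∂BDEF = DEF − BEF + BDF − BDE,
  ∂ADEF = DEF − AEF + ADF − ADE.
The resulting 10×5 matrix has rank 4, and its Smith normal form has invariant factors (1,1,1,1).

From H_k ≅ ker(∂_k) / im(∂_{k+1}) we obtain:

  H_0: rank C_0 − rank ∂_1 = 5 − 4 = 1, and the invariant factors of ∂_1 are all 1, so H_0 ≅ Z.
  H_1: rank ker ∂_1 − rank ∂_2 = (10 − 4) − 6 = 0, and the invariant factors of ∂_2 are all 1, so H_1 ≅ 0.
  H_2: rank ker ∂_2 − rank ∂_3 = (10 − 6) − 4 = 0, and the invariant factors of ∂_3 are all 1, so H_2 ≅ 0.
  H_3: rank ker ∂_3 − rank ∂_4 = (5 − 4) − 0 = 1, and there is no ∂_4, so H_3 ≅ Z.

H_0 ≅ Z,  H_1 = 0,  H_2 = 0,  H_3 ≅ Z.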